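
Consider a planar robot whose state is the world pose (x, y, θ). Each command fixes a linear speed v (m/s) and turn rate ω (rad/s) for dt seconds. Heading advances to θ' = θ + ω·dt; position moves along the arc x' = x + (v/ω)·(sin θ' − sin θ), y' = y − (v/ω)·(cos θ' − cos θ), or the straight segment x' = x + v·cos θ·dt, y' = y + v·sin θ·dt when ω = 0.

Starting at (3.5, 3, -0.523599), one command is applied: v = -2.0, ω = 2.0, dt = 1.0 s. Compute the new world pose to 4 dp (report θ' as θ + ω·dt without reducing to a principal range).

θ' = -0.5236 + 2.0·1.0 = 1.4764
R = v/ω = -2.0/2.0 = -1.0000
x' = 3.5 + -1.0000·(sin 1.4764 − sin -0.5236) = 2.0045
y' = 3 − -1.0000·(cos 1.4764 − cos -0.5236) = 2.2282

(2.0045, 2.2282, 1.4764)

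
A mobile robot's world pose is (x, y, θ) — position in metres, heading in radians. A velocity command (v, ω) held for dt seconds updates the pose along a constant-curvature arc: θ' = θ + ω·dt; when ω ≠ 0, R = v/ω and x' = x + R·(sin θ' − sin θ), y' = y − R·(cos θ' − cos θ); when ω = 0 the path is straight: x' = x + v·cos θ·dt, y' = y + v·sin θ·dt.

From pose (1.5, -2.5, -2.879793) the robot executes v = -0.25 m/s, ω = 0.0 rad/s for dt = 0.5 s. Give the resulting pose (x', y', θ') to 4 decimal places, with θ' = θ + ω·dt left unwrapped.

θ' = -2.8798 + 0.0·0.5 = -2.8798
ω = 0 → straight: x' = 1.5 + -0.25·cos(-2.8798)·0.5 = 1.6207
y' = -2.5 + -0.25·sin(-2.8798)·0.5 = -2.4676

(1.6207, -2.4676, -2.8798)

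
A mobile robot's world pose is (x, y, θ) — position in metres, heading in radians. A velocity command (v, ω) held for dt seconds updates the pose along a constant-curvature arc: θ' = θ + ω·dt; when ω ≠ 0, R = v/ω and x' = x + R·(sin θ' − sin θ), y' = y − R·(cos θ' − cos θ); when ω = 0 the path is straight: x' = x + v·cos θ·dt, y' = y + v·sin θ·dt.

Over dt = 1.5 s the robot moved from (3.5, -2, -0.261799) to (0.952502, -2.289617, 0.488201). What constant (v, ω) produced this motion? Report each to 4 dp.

Δθ = 0.488201 − -0.261799 = 0.750000
ω = Δθ/dt = 0.750000/1.5 = 0.5000
R = Δx/(sin θ' − sin θ) = -3.5000
v = R·ω = -3.5000·0.5000 = -1.7500

v = -1.7500, ω = 0.5000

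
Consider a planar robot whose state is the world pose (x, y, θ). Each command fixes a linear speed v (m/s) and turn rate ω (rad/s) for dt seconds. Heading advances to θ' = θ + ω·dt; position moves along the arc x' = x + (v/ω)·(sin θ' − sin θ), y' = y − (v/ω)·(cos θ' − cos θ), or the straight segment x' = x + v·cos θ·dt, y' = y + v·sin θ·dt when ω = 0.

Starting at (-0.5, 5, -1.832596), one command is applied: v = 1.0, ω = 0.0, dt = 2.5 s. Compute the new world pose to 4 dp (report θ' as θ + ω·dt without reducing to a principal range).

θ' = -1.8326 + 0.0·2.5 = -1.8326
ω = 0 → straight: x' = -0.5 + 1.0·cos(-1.8326)·2.5 = -1.1470
y' = 5 + 1.0·sin(-1.8326)·2.5 = 2.5852

(-1.1470, 2.5852, -1.8326)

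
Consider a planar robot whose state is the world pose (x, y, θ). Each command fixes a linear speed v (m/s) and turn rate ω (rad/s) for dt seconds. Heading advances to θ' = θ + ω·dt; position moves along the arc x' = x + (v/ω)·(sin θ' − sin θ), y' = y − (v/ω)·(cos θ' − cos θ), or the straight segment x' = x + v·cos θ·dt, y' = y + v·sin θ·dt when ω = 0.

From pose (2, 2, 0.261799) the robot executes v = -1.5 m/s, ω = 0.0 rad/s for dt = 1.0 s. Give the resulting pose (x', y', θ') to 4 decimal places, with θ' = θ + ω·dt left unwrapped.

(0.5511, 1.6118, 0.2618)

θ' = 0.2618 + 0.0·1.0 = 0.2618
ω = 0 → straight: x' = 2 + -1.5·cos(0.2618)·1.0 = 0.5511
y' = 2 + -1.5·sin(0.2618)·1.0 = 1.6118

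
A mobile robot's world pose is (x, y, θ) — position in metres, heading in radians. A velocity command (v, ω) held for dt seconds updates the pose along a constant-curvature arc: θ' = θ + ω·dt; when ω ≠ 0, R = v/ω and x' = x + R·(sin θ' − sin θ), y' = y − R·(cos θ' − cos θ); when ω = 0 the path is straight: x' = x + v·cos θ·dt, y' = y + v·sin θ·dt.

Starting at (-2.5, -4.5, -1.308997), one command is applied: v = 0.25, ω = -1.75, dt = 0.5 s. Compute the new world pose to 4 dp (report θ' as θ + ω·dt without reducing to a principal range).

(-2.5212, -4.6192, -2.1840)

θ' = -1.3090 + -1.75·0.5 = -2.1840
R = v/ω = 0.25/-1.75 = -0.1429
x' = -2.5 + -0.1429·(sin -2.1840 − sin -1.3090) = -2.5212
y' = -4.5 − -0.1429·(cos -2.1840 − cos -1.3090) = -4.6192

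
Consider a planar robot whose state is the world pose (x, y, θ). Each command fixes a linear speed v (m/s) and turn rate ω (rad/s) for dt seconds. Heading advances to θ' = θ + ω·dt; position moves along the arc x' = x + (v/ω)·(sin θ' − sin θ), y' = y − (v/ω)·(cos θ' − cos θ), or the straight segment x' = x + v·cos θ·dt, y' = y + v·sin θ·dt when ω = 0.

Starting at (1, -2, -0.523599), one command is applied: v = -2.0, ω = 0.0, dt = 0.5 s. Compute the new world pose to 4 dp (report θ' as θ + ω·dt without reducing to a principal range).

θ' = -0.5236 + 0.0·0.5 = -0.5236
ω = 0 → straight: x' = 1 + -2.0·cos(-0.5236)·0.5 = 0.1340
y' = -2 + -2.0·sin(-0.5236)·0.5 = -1.5000

(0.1340, -1.5000, -0.5236)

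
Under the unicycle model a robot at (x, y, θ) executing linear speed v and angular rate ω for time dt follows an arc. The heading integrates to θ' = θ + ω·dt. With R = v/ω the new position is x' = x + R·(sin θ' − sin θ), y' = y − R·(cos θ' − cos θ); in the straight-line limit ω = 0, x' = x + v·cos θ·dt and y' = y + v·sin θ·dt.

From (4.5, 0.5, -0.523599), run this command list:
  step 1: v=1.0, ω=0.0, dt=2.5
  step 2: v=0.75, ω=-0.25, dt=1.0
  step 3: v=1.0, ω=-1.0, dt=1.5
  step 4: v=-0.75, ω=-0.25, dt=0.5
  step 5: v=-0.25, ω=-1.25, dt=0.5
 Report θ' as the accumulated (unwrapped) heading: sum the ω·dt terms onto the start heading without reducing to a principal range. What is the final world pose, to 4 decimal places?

(7.6969, -2.2421, -3.0236)

step 1: θ'=-0.5236 (straight) → pose (6.6651, -0.7500, -0.5236)
step 2: θ'=-0.7736 (R=-3.0000) → pose (7.2612, -1.2019, -0.7736)
step 3: θ'=-2.2736 (R=-1.0000) → pose (7.3255, -2.5636, -2.2736)
step 4: θ'=-2.3986 (R=3.0000) → pose (7.5851, -2.2934, -2.3986)
step 5: θ'=-3.0236 (R=0.2000) → pose (7.6969, -2.2421, -3.0236)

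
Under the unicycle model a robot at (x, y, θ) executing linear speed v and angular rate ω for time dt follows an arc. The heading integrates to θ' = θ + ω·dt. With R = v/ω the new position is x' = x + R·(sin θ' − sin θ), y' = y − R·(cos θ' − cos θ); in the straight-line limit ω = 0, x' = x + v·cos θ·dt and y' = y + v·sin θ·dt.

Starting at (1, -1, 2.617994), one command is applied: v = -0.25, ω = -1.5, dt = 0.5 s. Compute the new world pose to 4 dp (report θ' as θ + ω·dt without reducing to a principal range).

(1.0760, -1.0955, 1.8680)

θ' = 2.6180 + -1.5·0.5 = 1.8680
R = v/ω = -0.25/-1.5 = 0.1667
x' = 1 + 0.1667·(sin 1.8680 − sin 2.6180) = 1.0760
y' = -1 − 0.1667·(cos 1.8680 − cos 2.6180) = -1.0955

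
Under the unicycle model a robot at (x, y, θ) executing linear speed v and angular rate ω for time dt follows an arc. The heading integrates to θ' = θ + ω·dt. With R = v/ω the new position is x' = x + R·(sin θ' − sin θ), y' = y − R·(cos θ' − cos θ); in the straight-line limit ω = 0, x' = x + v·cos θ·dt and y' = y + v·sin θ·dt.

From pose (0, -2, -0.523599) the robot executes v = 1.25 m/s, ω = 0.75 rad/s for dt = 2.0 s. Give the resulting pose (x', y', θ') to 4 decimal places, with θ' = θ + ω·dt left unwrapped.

θ' = -0.5236 + 0.75·2.0 = 0.9764
R = v/ω = 1.25/0.75 = 1.6667
x' = 0 + 1.6667·(sin 0.9764 − sin -0.5236) = 2.2141
y' = -2 − 1.6667·(cos 0.9764 − cos -0.5236) = -1.4900

(2.2141, -1.4900, 0.9764)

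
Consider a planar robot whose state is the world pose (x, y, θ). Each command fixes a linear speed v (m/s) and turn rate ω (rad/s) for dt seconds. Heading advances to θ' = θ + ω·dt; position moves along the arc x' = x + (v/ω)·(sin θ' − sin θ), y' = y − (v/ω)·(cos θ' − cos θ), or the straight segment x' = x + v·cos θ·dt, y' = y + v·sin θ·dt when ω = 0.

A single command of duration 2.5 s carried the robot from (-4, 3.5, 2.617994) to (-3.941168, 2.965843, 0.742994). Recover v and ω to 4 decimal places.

Δθ = 0.742994 − 2.617994 = -1.875000
ω = Δθ/dt = -1.875000/2.5 = -0.7500
R = −Δy/(cos θ' − cos θ) = 0.3333
v = R·ω = 0.3333·-0.7500 = -0.2500

v = -0.2500, ω = -0.7500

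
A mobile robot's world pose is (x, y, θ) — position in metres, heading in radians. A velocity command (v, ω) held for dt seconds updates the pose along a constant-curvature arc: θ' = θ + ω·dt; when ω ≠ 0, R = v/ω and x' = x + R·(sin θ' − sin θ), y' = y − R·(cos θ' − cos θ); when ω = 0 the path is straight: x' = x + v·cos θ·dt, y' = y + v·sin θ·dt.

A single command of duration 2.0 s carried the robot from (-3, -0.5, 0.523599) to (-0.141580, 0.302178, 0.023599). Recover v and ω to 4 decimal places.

Δθ = 0.023599 − 0.523599 = -0.500000
ω = Δθ/dt = -0.500000/2.0 = -0.2500
R = Δx/(sin θ' − sin θ) = -6.0000
v = R·ω = -6.0000·-0.2500 = 1.5000

v = 1.5000, ω = -0.2500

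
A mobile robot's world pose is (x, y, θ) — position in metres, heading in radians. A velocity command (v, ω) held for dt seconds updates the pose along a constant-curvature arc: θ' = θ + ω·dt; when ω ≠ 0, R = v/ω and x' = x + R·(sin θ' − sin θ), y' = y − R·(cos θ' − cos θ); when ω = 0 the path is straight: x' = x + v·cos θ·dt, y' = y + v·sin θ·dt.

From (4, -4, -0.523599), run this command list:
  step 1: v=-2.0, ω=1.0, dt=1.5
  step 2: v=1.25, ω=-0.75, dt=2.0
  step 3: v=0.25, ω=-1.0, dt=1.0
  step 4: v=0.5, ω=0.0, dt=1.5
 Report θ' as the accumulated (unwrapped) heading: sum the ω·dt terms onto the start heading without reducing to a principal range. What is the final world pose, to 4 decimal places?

step 1: θ'=0.9764 (R=-2.0000) → pose (1.3430, -4.6120, 0.9764)
step 2: θ'=-0.5236 (R=-1.6667) → pose (3.5572, -4.1020, -0.5236)
step 3: θ'=-1.5236 (R=-0.2500) → pose (3.6819, -4.3067, -1.5236)
step 4: θ'=-1.5236 (straight) → pose (3.7173, -5.0559, -1.5236)

(3.7173, -5.0559, -1.5236)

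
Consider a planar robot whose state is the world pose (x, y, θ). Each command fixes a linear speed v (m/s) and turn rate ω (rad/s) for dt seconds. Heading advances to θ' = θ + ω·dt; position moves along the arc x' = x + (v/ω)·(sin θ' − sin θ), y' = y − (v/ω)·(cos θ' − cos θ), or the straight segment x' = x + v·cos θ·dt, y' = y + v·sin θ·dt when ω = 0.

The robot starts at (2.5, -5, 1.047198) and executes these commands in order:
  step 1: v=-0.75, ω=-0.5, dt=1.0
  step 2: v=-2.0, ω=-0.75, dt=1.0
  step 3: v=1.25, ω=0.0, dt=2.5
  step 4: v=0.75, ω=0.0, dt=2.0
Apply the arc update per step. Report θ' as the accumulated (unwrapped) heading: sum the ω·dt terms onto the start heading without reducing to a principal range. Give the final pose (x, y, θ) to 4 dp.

step 1: θ'=0.5472 (R=1.5000) → pose (1.9814, -5.5310, 0.5472)
step 2: θ'=-0.2028 (R=2.6667) → pose (0.0568, -5.8657, -0.2028)
step 3: θ'=-0.2028 (straight) → pose (3.1178, -6.4951, -0.2028)
step 4: θ'=-0.2028 (straight) → pose (4.5871, -6.7972, -0.2028)

(4.5871, -6.7972, -0.2028)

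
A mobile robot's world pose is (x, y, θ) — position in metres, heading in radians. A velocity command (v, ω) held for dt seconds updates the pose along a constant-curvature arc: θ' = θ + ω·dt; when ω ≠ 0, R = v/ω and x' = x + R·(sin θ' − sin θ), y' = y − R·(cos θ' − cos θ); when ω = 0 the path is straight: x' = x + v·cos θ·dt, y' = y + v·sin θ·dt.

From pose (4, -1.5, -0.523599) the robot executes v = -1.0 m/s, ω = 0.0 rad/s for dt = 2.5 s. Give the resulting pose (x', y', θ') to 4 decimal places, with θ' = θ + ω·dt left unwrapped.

θ' = -0.5236 + 0.0·2.5 = -0.5236
ω = 0 → straight: x' = 4 + -1.0·cos(-0.5236)·2.5 = 1.8349
y' = -1.5 + -1.0·sin(-0.5236)·2.5 = -0.2500

(1.8349, -0.2500, -0.5236)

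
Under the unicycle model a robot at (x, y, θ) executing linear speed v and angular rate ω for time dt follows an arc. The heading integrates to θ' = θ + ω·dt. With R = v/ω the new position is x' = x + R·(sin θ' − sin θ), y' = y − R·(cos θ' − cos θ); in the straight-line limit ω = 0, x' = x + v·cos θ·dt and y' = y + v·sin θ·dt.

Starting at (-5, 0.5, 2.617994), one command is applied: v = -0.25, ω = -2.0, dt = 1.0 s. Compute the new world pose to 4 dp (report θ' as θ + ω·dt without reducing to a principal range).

θ' = 2.6180 + -2.0·1.0 = 0.6180
R = v/ω = -0.25/-2.0 = 0.1250
x' = -5 + 0.1250·(sin 0.6180 − sin 2.6180) = -4.9901
y' = 0.5 − 0.1250·(cos 0.6180 − cos 2.6180) = 0.2899

(-4.9901, 0.2899, 0.6180)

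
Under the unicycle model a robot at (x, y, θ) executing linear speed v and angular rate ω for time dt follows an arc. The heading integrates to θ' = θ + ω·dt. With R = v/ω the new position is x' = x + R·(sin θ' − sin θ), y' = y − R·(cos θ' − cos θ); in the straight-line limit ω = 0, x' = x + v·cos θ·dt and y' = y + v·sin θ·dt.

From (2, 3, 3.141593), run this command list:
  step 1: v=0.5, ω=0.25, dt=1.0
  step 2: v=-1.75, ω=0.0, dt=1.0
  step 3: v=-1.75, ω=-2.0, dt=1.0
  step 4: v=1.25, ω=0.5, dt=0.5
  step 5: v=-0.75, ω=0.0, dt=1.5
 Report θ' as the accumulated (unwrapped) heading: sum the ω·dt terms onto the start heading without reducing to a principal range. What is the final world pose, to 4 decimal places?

(4.3916, 1.8673, 1.6416)

step 1: θ'=3.3916 (R=2.0000) → pose (1.5052, 2.9378, 3.3916)
step 2: θ'=3.3916 (straight) → pose (3.2008, 3.3708, 3.3916)
step 3: θ'=1.3916 (R=0.8750) → pose (4.2783, 2.3670, 1.3916)
step 4: θ'=1.6416 (R=2.5000) → pose (4.3120, 2.9895, 1.6416)
step 5: θ'=1.6416 (straight) → pose (4.3916, 1.8673, 1.6416)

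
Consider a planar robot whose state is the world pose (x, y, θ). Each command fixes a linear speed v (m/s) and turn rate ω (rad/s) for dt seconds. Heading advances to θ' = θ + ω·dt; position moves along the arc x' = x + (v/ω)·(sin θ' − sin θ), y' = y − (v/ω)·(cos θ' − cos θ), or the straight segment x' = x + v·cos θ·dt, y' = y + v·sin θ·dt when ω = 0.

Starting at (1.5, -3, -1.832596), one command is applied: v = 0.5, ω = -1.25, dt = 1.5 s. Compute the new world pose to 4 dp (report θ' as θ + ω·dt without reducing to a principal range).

(0.8991, -3.2341, -3.7076)

θ' = -1.8326 + -1.25·1.5 = -3.7076
R = v/ω = 0.5/-1.25 = -0.4000
x' = 1.5 + -0.4000·(sin -3.7076 − sin -1.8326) = 0.8991
y' = -3 − -0.4000·(cos -3.7076 − cos -1.8326) = -3.2341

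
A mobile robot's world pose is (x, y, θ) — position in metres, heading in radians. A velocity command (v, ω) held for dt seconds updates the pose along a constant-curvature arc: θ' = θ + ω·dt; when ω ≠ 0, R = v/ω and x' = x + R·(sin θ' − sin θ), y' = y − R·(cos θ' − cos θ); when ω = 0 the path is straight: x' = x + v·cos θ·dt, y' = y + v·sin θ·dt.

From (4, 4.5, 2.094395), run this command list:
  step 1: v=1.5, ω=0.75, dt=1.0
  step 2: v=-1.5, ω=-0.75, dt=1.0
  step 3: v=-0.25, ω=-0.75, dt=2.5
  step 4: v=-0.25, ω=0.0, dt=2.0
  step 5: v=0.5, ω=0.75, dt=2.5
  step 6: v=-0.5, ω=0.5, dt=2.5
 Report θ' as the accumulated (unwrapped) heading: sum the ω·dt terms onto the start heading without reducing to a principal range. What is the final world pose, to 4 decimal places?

step 1: θ'=2.8444 (R=2.0000) → pose (2.8536, 5.4123, 2.8444)
step 2: θ'=2.0944 (R=2.0000) → pose (4.0000, 4.5000, 2.0944)
step 3: θ'=0.2194 (R=0.3333) → pose (3.7839, 4.0080, 0.2194)
step 4: θ'=0.2194 (straight) → pose (3.2959, 3.8992, 0.2194)
step 5: θ'=2.0944 (R=0.6667) → pose (3.7281, 4.8832, 2.0944)
step 6: θ'=3.3444 (R=-1.0000) → pose (4.7956, 4.4037, 3.3444)

(4.7956, 4.4037, 3.3444)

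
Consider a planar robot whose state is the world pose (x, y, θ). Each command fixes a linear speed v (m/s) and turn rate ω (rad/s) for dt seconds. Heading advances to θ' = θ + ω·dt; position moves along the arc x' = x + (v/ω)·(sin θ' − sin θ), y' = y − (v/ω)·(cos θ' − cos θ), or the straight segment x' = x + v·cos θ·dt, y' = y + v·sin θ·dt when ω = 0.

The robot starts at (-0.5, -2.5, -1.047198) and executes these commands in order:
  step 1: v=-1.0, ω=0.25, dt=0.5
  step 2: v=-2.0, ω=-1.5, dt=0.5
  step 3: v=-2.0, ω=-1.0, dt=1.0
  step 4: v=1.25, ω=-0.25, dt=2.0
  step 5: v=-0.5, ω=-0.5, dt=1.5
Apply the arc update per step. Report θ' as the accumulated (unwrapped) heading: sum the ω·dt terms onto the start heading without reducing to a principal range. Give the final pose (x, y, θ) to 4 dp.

(-1.6969, -0.3896, -3.9222)

step 1: θ'=-0.9222 (R=-4.0000) → pose (-0.7764, -2.0837, -0.9222)
step 2: θ'=-1.6722 (R=1.3333) → pose (-1.0403, -1.1433, -1.6722)
step 3: θ'=-2.6722 (R=2.0000) → pose (0.0447, 0.4379, -2.6722)
step 4: θ'=-3.1722 (R=-5.0000) → pose (-2.3700, -0.1005, -3.1722)
step 5: θ'=-3.9222 (R=1.0000) → pose (-1.6969, -0.3896, -3.9222)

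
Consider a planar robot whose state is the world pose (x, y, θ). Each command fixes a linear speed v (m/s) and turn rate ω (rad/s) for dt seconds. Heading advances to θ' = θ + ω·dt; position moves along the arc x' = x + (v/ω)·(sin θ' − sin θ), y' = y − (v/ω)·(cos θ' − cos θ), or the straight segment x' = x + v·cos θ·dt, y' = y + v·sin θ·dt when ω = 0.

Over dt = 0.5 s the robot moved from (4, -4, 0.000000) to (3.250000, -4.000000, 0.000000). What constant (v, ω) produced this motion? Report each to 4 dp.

Δθ = 0.000000 − 0.000000 = 0.000000
ω = Δθ/dt = 0.000000/0.5 = 0.0000
ω = 0 → v = (Δx·cos θ + Δy·sin θ)/dt = -1.5000

v = -1.5000, ω = 0.0000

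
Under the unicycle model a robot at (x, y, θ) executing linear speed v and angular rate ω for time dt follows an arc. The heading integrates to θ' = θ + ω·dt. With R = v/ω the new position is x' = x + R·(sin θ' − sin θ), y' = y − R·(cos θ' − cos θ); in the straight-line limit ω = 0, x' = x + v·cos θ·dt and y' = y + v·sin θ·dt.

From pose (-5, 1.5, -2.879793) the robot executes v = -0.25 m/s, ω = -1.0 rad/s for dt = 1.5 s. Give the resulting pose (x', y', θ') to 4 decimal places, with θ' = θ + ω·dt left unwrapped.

θ' = -2.8798 + -1.0·1.5 = -4.3798
R = v/ω = -0.25/-1.0 = 0.2500
x' = -5 + 0.2500·(sin -4.3798 − sin -2.8798) = -4.6990
y' = 1.5 − 0.2500·(cos -4.3798 − cos -2.8798) = 1.3401

(-4.6990, 1.3401, -4.3798)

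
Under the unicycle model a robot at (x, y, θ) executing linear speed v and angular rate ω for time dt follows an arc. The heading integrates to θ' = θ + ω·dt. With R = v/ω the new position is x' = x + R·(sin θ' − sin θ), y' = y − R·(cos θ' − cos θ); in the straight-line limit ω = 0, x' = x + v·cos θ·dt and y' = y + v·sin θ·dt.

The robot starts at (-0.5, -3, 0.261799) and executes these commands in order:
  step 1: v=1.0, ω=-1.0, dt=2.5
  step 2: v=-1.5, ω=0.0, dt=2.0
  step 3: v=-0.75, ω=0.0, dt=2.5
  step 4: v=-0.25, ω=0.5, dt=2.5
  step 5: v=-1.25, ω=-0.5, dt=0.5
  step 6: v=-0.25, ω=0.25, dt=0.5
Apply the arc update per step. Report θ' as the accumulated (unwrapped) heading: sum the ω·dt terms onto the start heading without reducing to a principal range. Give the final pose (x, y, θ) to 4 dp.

step 1: θ'=-2.2382 (R=-1.0000) → pose (0.5442, -4.5849, -2.2382)
step 2: θ'=-2.2382 (straight) → pose (2.4011, -2.2286, -2.2382)
step 3: θ'=-2.2382 (straight) → pose (3.5616, -0.7559, -2.2382)
step 4: θ'=-0.9882 (R=-0.5000) → pose (3.5864, -0.1713, -0.9882)
step 5: θ'=-1.2382 (R=2.5000) → pose (3.3110, 0.3879, -1.2382)
step 6: θ'=-1.1132 (R=-1.0000) → pose (3.2629, 0.5032, -1.1132)

(3.2629, 0.5032, -1.1132)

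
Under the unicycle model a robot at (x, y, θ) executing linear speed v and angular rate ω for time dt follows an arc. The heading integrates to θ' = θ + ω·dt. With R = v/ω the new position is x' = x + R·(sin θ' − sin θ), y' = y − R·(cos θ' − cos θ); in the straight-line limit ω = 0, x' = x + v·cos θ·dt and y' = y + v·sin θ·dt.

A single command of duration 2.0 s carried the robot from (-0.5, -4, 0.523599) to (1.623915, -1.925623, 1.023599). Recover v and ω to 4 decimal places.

Δθ = 1.023599 − 0.523599 = 0.500000
ω = Δθ/dt = 0.500000/2.0 = 0.2500
R = Δx/(sin θ' − sin θ) = 6.0000
v = R·ω = 6.0000·0.2500 = 1.5000

v = 1.5000, ω = 0.2500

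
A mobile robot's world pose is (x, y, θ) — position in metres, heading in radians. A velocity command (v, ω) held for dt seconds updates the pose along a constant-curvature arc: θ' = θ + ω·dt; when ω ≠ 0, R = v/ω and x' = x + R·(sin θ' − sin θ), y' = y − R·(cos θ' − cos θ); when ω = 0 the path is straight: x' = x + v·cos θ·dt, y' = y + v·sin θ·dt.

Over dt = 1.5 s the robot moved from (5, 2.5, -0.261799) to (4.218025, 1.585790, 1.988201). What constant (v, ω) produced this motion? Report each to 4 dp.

Δθ = 1.988201 − -0.261799 = 2.250000
ω = Δθ/dt = 2.250000/1.5 = 1.5000
R = −Δy/(cos θ' − cos θ) = -0.6667
v = R·ω = -0.6667·1.5000 = -1.0000

v = -1.0000, ω = 1.5000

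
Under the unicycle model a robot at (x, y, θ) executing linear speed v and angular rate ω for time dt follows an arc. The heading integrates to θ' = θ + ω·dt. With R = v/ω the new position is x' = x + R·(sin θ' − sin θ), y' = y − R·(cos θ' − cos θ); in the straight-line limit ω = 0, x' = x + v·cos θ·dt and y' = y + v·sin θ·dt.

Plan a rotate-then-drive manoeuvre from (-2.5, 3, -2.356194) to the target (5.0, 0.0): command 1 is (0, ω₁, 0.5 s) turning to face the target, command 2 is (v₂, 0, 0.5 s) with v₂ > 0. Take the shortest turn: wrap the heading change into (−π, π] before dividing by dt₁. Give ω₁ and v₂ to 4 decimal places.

ω₁ = 3.9514, v₂ = 16.1555

heading to target = atan2(0−3, 5−-2.5) = -0.3805
Δθ = wrap(-0.3805 − -2.3562) = 1.9757; ω₁ = Δθ/dt₁ = 3.9514
distance = √((5−-2.5)² + (0−3)²) = 8.0777; v₂ = distance/dt₂ = 16.1555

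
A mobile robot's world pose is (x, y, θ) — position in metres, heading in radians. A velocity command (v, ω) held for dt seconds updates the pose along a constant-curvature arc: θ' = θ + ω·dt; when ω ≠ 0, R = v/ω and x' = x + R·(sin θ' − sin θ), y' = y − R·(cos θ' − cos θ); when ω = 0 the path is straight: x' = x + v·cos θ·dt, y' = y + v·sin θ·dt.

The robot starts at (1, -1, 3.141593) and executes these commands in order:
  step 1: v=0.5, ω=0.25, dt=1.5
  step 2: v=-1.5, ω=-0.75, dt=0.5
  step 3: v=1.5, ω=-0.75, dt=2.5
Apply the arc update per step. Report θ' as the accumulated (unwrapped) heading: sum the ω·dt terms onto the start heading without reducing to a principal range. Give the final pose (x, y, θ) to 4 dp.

step 1: θ'=3.5166 (R=2.0000) → pose (0.2675, -1.1390, 3.5166)
step 2: θ'=3.1416 (R=2.0000) → pose (1.0000, -1.0000, 3.1416)
step 3: θ'=1.2666 (R=-2.0000) → pose (-0.9082, 1.5991, 1.2666)

(-0.9082, 1.5991, 1.2666)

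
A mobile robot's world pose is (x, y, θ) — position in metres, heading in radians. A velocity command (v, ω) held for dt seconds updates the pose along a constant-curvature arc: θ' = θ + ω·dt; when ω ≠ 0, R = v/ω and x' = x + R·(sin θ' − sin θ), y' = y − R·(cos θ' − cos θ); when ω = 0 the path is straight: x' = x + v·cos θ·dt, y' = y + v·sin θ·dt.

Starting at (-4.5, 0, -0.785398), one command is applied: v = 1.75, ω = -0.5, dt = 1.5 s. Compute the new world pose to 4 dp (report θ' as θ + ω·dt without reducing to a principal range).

(-3.4771, -2.3510, -1.5354)

θ' = -0.7854 + -0.5·1.5 = -1.5354
R = v/ω = 1.75/-0.5 = -3.5000
x' = -4.5 + -3.5000·(sin -1.5354 − sin -0.7854) = -3.4771
y' = 0 − -3.5000·(cos -1.5354 − cos -0.7854) = -2.3510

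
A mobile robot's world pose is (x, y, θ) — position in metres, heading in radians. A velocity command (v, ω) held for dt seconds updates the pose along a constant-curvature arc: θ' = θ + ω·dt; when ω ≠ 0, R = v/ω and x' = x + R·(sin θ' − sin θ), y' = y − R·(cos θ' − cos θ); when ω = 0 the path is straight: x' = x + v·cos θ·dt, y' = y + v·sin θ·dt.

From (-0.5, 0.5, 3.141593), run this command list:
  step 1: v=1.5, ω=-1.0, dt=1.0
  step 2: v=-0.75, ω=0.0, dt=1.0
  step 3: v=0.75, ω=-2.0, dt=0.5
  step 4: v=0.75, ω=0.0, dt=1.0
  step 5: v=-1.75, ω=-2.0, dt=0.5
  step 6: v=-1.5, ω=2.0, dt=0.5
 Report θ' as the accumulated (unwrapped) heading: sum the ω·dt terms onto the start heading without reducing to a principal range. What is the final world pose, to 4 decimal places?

step 1: θ'=2.1416 (R=-1.5000) → pose (-1.7622, 1.1895, 2.1416)
step 2: θ'=2.1416 (straight) → pose (-1.3570, 0.5584, 2.1416)
step 3: θ'=1.1416 (R=-0.3750) → pose (-1.3824, 0.9171, 1.1416)
step 4: θ'=1.1416 (straight) → pose (-1.0703, 1.5991, 1.1416)
step 5: θ'=0.1416 (R=0.8750) → pose (-1.7425, 1.0970, 0.1416)
step 6: θ'=1.1416 (R=-0.7500) → pose (-2.3186, 0.6666, 1.1416)

(-2.3186, 0.6666, 1.1416)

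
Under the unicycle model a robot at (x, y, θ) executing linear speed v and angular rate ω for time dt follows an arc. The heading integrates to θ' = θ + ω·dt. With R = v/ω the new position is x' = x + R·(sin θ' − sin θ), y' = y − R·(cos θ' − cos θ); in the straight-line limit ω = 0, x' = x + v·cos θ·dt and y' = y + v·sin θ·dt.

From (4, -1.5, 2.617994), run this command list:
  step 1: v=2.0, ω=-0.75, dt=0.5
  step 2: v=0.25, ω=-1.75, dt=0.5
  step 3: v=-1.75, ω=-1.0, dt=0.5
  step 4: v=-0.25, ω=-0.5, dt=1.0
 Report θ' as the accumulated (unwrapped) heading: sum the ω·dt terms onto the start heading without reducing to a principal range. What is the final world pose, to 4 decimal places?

(2.6382, -1.6554, 0.3680)

step 1: θ'=2.2430 (R=-2.6667) → pose (3.2468, -0.8512, 2.2430)
step 2: θ'=1.3680 (R=-0.1429) → pose (3.2186, -0.7334, 1.3680)
step 3: θ'=0.8680 (R=1.7500) → pose (2.8398, -1.5121, 0.8680)
step 4: θ'=0.3680 (R=0.5000) → pose (2.6382, -1.6554, 0.3680)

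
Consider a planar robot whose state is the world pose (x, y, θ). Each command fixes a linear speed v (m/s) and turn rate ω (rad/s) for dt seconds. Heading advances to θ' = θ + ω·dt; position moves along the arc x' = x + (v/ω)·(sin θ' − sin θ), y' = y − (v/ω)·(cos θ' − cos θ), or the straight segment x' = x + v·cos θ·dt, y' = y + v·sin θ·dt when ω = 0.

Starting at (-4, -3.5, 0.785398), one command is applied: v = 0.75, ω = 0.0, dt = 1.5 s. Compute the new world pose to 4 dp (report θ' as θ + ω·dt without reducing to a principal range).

θ' = 0.7854 + 0.0·1.5 = 0.7854
ω = 0 → straight: x' = -4 + 0.75·cos(0.7854)·1.5 = -3.2045
y' = -3.5 + 0.75·sin(0.7854)·1.5 = -2.7045

(-3.2045, -2.7045, 0.7854)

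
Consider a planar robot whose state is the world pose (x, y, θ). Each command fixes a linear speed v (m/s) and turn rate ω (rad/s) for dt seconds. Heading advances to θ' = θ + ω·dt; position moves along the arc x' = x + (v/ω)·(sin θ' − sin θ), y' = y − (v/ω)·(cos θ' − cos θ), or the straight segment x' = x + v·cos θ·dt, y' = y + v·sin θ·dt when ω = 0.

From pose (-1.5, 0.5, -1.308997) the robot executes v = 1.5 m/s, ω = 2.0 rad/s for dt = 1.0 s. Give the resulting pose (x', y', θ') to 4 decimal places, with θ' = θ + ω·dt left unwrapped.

θ' = -1.3090 + 2.0·1.0 = 0.6910
R = v/ω = 1.5/2.0 = 0.7500
x' = -1.5 + 0.7500·(sin 0.6910 − sin -1.3090) = -0.2976
y' = 0.5 − 0.7500·(cos 0.6910 − cos -1.3090) = 0.1162

(-0.2976, 0.1162, 0.6910)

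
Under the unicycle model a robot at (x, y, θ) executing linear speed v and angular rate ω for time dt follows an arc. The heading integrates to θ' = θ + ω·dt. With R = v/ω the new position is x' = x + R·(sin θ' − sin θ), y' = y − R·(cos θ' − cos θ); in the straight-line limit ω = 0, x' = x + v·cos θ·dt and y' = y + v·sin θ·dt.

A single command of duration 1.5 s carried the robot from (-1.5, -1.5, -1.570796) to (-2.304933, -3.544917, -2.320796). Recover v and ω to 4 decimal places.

Δθ = -2.320796 − -1.570796 = -0.750000
ω = Δθ/dt = -0.750000/1.5 = -0.5000
R = −Δy/(cos θ' − cos θ) = -3.0000
v = R·ω = -3.0000·-0.5000 = 1.5000

v = 1.5000, ω = -0.5000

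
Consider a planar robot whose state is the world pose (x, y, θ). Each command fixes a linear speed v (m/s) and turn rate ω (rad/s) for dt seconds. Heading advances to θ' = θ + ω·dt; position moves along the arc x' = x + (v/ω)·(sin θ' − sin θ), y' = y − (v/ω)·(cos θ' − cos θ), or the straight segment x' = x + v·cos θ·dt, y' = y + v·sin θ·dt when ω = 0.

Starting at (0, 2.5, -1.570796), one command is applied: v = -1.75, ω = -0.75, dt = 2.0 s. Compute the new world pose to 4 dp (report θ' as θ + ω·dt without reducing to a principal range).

(2.1683, 4.8275, -3.0708)

θ' = -1.5708 + -0.75·2.0 = -3.0708
R = v/ω = -1.75/-0.75 = 2.3333
x' = 0 + 2.3333·(sin -3.0708 − sin -1.5708) = 2.1683
y' = 2.5 − 2.3333·(cos -3.0708 − cos -1.5708) = 4.8275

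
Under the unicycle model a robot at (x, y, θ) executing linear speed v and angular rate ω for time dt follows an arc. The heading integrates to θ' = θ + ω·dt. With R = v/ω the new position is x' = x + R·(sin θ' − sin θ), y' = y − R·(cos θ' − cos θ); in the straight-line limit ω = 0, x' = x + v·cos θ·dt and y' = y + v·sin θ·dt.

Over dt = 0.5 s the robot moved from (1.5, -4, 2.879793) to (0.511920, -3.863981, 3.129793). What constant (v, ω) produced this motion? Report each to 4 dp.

v = 2.0000, ω = 0.5000

Δθ = 3.129793 − 2.879793 = 0.250000
ω = Δθ/dt = 0.250000/0.5 = 0.5000
R = Δx/(sin θ' − sin θ) = 4.0000
v = R·ω = 4.0000·0.5000 = 2.0000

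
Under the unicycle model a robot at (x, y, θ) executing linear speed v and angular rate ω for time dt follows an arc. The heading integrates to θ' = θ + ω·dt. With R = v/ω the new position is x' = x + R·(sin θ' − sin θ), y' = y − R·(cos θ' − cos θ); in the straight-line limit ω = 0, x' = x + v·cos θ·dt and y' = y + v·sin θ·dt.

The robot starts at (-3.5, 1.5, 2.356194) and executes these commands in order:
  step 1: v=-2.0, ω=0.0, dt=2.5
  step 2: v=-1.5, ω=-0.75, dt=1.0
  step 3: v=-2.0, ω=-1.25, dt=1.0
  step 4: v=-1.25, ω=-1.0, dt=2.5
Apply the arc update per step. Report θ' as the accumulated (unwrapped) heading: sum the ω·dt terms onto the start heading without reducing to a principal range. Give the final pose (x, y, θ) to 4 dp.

(-1.9072, -3.0859, -2.1438)

step 1: θ'=2.3562 (straight) → pose (0.0355, -2.0355, 2.3562)
step 2: θ'=1.6062 (R=2.0000) → pose (0.6201, -3.3790, 1.6062)
step 3: θ'=0.3562 (R=1.6000) → pose (-0.4210, -4.9352, 0.3562)
step 4: θ'=-2.1438 (R=1.2500) → pose (-1.9072, -3.0859, -2.1438)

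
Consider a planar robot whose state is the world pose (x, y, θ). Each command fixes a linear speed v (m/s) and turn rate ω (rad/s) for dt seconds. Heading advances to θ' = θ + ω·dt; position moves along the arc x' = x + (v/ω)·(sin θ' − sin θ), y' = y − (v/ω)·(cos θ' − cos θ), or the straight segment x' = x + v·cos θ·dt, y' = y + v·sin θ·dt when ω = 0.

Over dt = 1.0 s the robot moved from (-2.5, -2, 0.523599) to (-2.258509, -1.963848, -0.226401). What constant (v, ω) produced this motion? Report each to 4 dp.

Δθ = -0.226401 − 0.523599 = -0.750000
ω = Δθ/dt = -0.750000/1.0 = -0.7500
R = Δx/(sin θ' − sin θ) = -0.3333
v = R·ω = -0.3333·-0.7500 = 0.2500

v = 0.2500, ω = -0.7500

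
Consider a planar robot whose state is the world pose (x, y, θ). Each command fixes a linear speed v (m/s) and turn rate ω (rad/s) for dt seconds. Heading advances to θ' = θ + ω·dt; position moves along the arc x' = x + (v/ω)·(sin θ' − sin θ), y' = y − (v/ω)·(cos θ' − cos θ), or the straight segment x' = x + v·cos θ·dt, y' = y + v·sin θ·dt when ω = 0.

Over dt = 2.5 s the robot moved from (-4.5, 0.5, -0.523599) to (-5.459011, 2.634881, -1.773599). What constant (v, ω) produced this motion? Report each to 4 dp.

Δθ = -1.773599 − -0.523599 = -1.250000
ω = Δθ/dt = -1.250000/2.5 = -0.5000
R = −Δy/(cos θ' − cos θ) = 2.0000
v = R·ω = 2.0000·-0.5000 = -1.0000

v = -1.0000, ω = -0.5000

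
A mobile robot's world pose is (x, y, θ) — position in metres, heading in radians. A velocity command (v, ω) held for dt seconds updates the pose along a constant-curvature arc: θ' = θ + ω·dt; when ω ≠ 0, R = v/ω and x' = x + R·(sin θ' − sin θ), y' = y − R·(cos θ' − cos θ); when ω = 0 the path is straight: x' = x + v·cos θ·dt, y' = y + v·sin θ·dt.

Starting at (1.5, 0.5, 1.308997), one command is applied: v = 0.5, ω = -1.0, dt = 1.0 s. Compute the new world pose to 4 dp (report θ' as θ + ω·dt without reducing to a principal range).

(1.8309, 0.8469, 0.3090)

θ' = 1.3090 + -1.0·1.0 = 0.3090
R = v/ω = 0.5/-1.0 = -0.5000
x' = 1.5 + -0.5000·(sin 0.3090 − sin 1.3090) = 1.8309
y' = 0.5 − -0.5000·(cos 0.3090 − cos 1.3090) = 0.8469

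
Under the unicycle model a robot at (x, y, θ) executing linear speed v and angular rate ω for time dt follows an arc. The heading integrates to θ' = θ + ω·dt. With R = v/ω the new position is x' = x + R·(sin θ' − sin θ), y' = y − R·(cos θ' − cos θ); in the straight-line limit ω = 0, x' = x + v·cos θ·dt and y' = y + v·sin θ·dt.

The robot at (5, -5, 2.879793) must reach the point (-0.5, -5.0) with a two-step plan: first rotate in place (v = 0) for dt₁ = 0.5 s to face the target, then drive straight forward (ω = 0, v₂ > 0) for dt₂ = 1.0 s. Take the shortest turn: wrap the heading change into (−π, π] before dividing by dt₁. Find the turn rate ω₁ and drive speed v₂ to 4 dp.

heading to target = atan2(-5−-5, -0.5−5) = 3.1416
Δθ = wrap(3.1416 − 2.8798) = 0.2618; ω₁ = Δθ/dt₁ = 0.5236
distance = √((-0.5−5)² + (-5−-5)²) = 5.5000; v₂ = distance/dt₂ = 5.5000

ω₁ = 0.5236, v₂ = 5.5000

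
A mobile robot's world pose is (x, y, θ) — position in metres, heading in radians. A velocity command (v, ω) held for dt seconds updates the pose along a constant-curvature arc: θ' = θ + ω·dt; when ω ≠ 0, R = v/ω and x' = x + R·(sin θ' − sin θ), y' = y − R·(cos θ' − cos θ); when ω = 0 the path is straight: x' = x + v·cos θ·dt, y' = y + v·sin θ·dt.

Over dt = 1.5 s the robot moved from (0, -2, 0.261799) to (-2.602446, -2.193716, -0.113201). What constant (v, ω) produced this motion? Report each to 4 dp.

Δθ = -0.113201 − 0.261799 = -0.375000
ω = Δθ/dt = -0.375000/1.5 = -0.2500
R = Δx/(sin θ' − sin θ) = 7.0000
v = R·ω = 7.0000·-0.2500 = -1.7500

v = -1.7500, ω = -0.2500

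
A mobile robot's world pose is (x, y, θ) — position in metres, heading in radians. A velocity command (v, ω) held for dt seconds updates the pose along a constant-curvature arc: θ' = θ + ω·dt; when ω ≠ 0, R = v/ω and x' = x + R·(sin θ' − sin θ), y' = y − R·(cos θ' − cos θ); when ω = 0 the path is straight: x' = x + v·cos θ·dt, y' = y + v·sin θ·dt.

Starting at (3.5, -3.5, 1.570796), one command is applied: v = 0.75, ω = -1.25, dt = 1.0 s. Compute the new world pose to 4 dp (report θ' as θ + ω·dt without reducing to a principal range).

θ' = 1.5708 + -1.25·1.0 = 0.3208
R = v/ω = 0.75/-1.25 = -0.6000
x' = 3.5 + -0.6000·(sin 0.3208 − sin 1.5708) = 3.9108
y' = -3.5 − -0.6000·(cos 0.3208 − cos 1.5708) = -2.9306

(3.9108, -2.9306, 0.3208)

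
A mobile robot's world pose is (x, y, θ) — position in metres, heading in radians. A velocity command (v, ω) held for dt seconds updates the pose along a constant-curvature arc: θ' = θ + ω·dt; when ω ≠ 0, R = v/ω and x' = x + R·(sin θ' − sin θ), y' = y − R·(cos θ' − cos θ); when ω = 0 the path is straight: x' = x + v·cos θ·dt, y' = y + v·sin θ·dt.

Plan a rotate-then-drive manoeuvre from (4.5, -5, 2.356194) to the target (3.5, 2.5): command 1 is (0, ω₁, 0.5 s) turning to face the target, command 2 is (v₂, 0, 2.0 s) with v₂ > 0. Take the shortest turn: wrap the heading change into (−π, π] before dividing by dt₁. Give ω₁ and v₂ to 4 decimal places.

heading to target = atan2(2.5−-5, 3.5−4.5) = 1.7033
Δθ = wrap(1.7033 − 2.3562) = -0.6528; ω₁ = Δθ/dt₁ = -1.3057
distance = √((3.5−4.5)² + (2.5−-5)²) = 7.5664; v₂ = distance/dt₂ = 3.7832

ω₁ = -1.3057, v₂ = 3.7832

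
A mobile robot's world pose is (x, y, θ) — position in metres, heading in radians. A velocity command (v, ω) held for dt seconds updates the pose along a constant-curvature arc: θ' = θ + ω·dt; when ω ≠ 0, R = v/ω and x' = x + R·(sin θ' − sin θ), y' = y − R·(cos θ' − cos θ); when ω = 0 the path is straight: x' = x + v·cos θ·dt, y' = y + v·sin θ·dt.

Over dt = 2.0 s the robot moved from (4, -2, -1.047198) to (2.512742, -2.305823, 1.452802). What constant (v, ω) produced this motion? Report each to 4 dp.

Δθ = 1.452802 − -1.047198 = 2.500000
ω = Δθ/dt = 2.500000/2.0 = 1.2500
R = Δx/(sin θ' − sin θ) = -0.8000
v = R·ω = -0.8000·1.2500 = -1.0000

v = -1.0000, ω = 1.2500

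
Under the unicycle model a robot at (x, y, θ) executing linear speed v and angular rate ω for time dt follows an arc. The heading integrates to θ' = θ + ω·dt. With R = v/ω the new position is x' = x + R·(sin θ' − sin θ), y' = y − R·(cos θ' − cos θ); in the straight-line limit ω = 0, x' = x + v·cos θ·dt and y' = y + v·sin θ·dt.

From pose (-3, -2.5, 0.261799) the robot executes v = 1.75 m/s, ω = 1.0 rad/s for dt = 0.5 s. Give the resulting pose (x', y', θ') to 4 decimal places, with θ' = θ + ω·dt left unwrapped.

θ' = 0.2618 + 1.0·0.5 = 0.7618
R = v/ω = 1.75/1.0 = 1.7500
x' = -3 + 1.7500·(sin 0.7618 − sin 0.2618) = -2.2450
y' = -2.5 − 1.7500·(cos 0.7618 − cos 0.2618) = -2.0759

(-2.2450, -2.0759, 0.7618)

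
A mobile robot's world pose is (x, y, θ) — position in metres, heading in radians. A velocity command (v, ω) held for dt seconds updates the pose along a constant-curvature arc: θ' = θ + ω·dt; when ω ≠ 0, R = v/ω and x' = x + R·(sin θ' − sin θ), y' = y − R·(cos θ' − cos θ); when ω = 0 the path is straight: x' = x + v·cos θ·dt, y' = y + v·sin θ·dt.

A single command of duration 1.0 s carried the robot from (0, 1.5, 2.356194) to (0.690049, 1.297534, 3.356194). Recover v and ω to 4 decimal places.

v = -0.7500, ω = 1.0000

Δθ = 3.356194 − 2.356194 = 1.000000
ω = Δθ/dt = 1.000000/1.0 = 1.0000
R = Δx/(sin θ' − sin θ) = -0.7500
v = R·ω = -0.7500·1.0000 = -0.7500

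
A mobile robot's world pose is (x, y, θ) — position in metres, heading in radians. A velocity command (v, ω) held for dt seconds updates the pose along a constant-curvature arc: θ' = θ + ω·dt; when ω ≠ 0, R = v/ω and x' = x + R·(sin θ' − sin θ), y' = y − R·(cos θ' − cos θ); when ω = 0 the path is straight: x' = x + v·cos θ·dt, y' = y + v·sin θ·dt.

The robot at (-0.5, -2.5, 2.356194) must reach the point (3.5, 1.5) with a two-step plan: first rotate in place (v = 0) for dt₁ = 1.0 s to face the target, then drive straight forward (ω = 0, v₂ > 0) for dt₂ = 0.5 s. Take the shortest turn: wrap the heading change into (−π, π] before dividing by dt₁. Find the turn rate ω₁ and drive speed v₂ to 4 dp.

heading to target = atan2(1.5−-2.5, 3.5−-0.5) = 0.7854
Δθ = wrap(0.7854 − 2.3562) = -1.5708; ω₁ = Δθ/dt₁ = -1.5708
distance = √((3.5−-0.5)² + (1.5−-2.5)²) = 5.6569; v₂ = distance/dt₂ = 11.3137

ω₁ = -1.5708, v₂ = 11.3137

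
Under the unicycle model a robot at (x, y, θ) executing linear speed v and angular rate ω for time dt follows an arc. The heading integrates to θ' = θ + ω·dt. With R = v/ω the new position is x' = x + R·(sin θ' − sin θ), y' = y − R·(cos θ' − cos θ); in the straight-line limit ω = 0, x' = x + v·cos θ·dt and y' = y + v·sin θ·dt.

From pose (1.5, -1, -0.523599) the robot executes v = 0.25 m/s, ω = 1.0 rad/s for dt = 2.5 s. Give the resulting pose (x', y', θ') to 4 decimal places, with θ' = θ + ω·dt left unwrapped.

θ' = -0.5236 + 1.0·2.5 = 1.9764
R = v/ω = 0.25/1.0 = 0.2500
x' = 1.5 + 0.2500·(sin 1.9764 − sin -0.5236) = 1.8547
y' = -1 − 0.2500·(cos 1.9764 − cos -0.5236) = -0.6849

(1.8547, -0.6849, 1.9764)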